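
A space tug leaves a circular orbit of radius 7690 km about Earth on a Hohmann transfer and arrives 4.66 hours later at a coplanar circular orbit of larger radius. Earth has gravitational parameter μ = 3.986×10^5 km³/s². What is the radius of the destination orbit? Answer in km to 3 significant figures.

Transfer time t = 4.66 hours = 16776 s, and t = π√(a_t³/μ).
So a_t = (μ t²/π²)^(1/3) = (3.986×10^5 × (16776)² / π²)^(1/3) = 22484 km.
Since a_t = (r₁ + r₂)/2, r₂ = 2a_t − r₁ = 2×22484 − 7690 = 37278 km.

r₂ = 37300 km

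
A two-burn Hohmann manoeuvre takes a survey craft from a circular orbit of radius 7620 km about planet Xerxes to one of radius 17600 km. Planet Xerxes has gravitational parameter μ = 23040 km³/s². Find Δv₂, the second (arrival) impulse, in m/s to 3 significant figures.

Δv₂ = 255 m/s

Transfer-ellipse semi-major axis a_t = (r₁ + r₂)/2 = (7620 + 17600)/2 = 12610 km.
Circular speed at r = 17600 km: v_c = √(μ/r) = 1.14416 km/s.
Vis-viva on the transfer ellipse at r = 17600 km gives v_t = √[μ(2/r − 1/a_t)] = 0.889416 km/s.
Δv₂ = |v_t − v_c| = |0.889416 − 1.14416| = 0.2547 km/s.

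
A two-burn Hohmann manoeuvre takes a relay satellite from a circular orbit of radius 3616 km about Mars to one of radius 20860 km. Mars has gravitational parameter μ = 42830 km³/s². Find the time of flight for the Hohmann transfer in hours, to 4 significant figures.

The Hohmann ellipse has a_t = (r₁ + r₂)/2 = 12238 km.
Transfer time t = π√(a_t³/μ) = π√((12238)³ / 42830) = 20551 s.
Converting: 20551 s ÷ 3600 s/hour = 5.709 hours.

t = 5.709 hours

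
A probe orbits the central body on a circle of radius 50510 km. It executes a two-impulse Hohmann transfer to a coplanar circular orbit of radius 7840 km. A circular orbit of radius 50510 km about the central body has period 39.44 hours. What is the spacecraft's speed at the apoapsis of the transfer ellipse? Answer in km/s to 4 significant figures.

v = 1.159 km/s

From Kepler's third law T² = 4π²r³/μ at r = 50510 km, T = 39.44 hours = 39.44 × 3600 s = 1.41984×10^5 s: μ = 4π²r³/T² = 2.52356×10^5 km³/s².
Semi-major axis of the transfer orbit: a_t = (50510 + 7840)/2 = 29175 km.
At apoapsis, r = 50510 km.
Vis-viva: v = √[μ(2/r − 1/a_t)] = √[2.52356×10^5 × (2/50510 − 1/29175)] = 1.159 km/s.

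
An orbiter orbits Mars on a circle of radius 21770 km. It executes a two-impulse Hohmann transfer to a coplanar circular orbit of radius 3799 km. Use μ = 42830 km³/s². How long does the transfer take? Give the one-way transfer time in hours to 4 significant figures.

t = 6.095 hours

Semi-major axis of the transfer orbit: a_t = (21770 + 3799)/2 = 12784.5 km.
By Kepler's third law the transfer-orbit period is T = 2π√(a_t³/μ), so t = T/2 = 21943 s.
Converting: 21943 s ÷ 3600 s/hour = 6.095 hours.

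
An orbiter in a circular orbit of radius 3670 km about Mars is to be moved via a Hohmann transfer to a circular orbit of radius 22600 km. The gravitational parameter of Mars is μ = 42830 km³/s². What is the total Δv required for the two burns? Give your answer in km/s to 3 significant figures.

The Hohmann ellipse has a_t = (r₁ + r₂)/2 = 13135 km.
Circular speed at r₁: v₁ = √(μ/r₁) = √(42830/3670) = 3.416 km/s.
Transfer-orbit speed at r₁ (vis-viva): v_p = √[μ(2/r₁ − 1/a_t)] = 4.481 km/s.
First burn Δv₁ = |v_p − v₁| = 1.065 km/s.
Circular speed at r₂: v₂ = √(μ/r₂) = 1.37664 km/s.
Transfer-orbit speed at r₂: v_a = √[μ(2/r₂ − 1/a_t)] = 0.727676 km/s.
Second burn Δv₂ = |v₂ − v_a| = 0.6490 km/s.
Δv = Δv₁ + Δv₂ = 1.065 + 0.6490 = 1.714 km/s.

Δv = 1.71 km/s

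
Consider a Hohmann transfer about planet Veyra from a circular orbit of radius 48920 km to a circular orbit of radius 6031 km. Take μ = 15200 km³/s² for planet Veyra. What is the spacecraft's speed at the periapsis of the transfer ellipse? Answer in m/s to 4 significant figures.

Semi-major axis of the transfer orbit: a_t = (48920 + 6031)/2 = 27475.5 km.
The periapsis of the transfer ellipse is at r = 6031 km.
Vis-viva: v = √[μ(2/r − 1/a_t)] = √[15200 × (2/6031 − 1/27475.5)] = 2.118 km/s.

v = 2118 m/s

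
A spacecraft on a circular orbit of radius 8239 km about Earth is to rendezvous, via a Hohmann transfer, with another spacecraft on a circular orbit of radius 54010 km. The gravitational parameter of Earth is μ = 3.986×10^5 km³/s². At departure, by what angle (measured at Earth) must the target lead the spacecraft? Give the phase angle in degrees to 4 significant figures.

φ = 101.3°

The Hohmann ellipse has a_t = (r₁ + r₂)/2 = 31124.5 km.
The half-period of the transfer ellipse is t = π√(a_t³/μ) = 27323 s.
The target's mean motion on its circular orbit is ω₂ = √(μ/r₂³) = 5.0299×10^-5 rad/s.
Angle swept by the target during transfer: ω₂·t = 1.3743 rad = 78.74°.
Arrival is 180° from departure on the ellipse, so φ = 180° − 78.74° = 101.3°.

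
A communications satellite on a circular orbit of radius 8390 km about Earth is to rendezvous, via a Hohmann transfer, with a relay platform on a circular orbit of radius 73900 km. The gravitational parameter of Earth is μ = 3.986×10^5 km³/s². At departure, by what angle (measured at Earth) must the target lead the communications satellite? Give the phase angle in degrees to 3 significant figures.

φ = 105°

Transfer-ellipse semi-major axis a_t = (r₁ + r₂)/2 = (8390 + 73900)/2 = 41145 km.
The half-period of the transfer ellipse is t = π√(a_t³/μ) = 41529.5 s.
Target angular speed ω₂ = √(μ/r₂³) = 3.14269×10^-5 rad/s.
Angle swept by the target during transfer: ω₂·t = 1.3051 rad = 74.78°.
The communications satellite traverses 180° on the transfer ellipse, so the target must lead by 180° − 74.78° = 105°.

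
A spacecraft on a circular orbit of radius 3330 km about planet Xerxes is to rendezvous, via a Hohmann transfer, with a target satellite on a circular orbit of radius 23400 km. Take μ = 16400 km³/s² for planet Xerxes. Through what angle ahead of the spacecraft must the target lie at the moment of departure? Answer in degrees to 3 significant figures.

The Hohmann ellipse has a_t = (r₁ + r₂)/2 = 13365 km.
Transfer time t = π√(a_t³/μ) = 37900 s.
The target's mean motion on its circular orbit is ω₂ = √(μ/r₂³) = 3.578×10^-5 rad/s.
Angle swept by the target during transfer: ω₂·t = 1.3561 rad = 77.70°.
Arrival is 180° from departure on the ellipse, so φ = 180° − 77.70° = 102°.

φ = 102°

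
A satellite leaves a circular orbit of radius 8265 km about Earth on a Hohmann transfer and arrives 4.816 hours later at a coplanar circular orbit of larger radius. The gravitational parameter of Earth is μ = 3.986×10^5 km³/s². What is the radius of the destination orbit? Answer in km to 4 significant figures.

r₂ = 37700 km

Transfer time t = 4.816 hours = 17337.6 s, and t = π√(a_t³/μ).
So a_t = (μ t²/π²)^(1/3) = (3.986×10^5 × (17337.6)² / π²)^(1/3) = 22983 km.
Since a_t = (r₁ + r₂)/2, r₂ = 2a_t − r₁ = 2×22983 − 8265 = 37701 km.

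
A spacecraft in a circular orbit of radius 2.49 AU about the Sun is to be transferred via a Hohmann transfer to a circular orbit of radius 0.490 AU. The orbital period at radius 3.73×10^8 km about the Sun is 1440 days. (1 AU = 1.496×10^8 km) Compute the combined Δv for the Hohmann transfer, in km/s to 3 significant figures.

From Kepler's third law T² = 4π²r³/μ at r = 3.73×10^8 km, T = 1440 days = 1440 × 86400 s = 1.24416×10^8 s: μ = 4π²r³/T² = 1.32353×10^11 km³/s².
In km: r₁ = 2.49 × 1.496×10^8 = 3.72504×10^8 km; r₂ = 0.490 × 1.496×10^8 = 7.3304×10^7 km.
Semi-major axis of the transfer orbit: a_t = (3.72504×10^8 + 7.3304×10^7)/2 = 2.22904×10^8 km.
Circular speed at r₁: v₁ = √(μ/r₁) = √(1.32353×10^11/3.72504×10^8) = 18.85 km/s.
On the transfer ellipse at r₁, vis-viva equation gives v_a = √[μ(2/r₁ − 1/a_t)] = 10.81 km/s.
First burn Δv₁ = |v_a − v₁| = 8.040 km/s.
At r₂, v₂ = √(μ/r₂) = 42.49 km/s.
Transfer-orbit speed at r₂: v_p = √[μ(2/r₂ − 1/a_t)] = 54.93 km/s.
Second burn Δv₂ = |v₂ − v_p| = 12.44 km/s.
Total Δv = Δv₁ + Δv₂ = 20.48 km/s.

Δv = 20.5 km/s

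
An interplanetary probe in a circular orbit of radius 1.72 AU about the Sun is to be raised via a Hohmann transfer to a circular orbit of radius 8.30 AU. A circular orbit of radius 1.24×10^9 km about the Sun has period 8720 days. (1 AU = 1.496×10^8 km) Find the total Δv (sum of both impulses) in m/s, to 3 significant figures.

Δv = 10800 m/s

From Kepler's third law T² = 4π²r³/μ at r = 1.24×10^9 km, T = 8720 days = 8720 × 86400 s = 7.53408×10^8 s: μ = 4π²r³/T² = 1.32606×10^11 km³/s².
In km: r₁ = 1.72 × 1.496×10^8 = 2.57312×10^8 km; r₂ = 8.30 × 1.496×10^8 = 1.24168×10^9 km.
The Hohmann ellipse has a_t = (r₁ + r₂)/2 = 7.49496×10^8 km.
Circular speed at r₁: v₁ = √(μ/r₁) = √(1.32606×10^11/2.57312×10^8) = 22.701 km/s.
Transfer-orbit speed at r₁ (vis-viva): v_p = √[μ(2/r₁ − 1/a_t)] = 29.219 km/s.
First burn Δv₁ = |v_p − v₁| = 6.518 km/s.
Circular speed at r₂: v₂ = √(μ/r₂) = 10.334 km/s.
Transfer-orbit speed at r₂: v_a = √[μ(2/r₂ − 1/a_t)] = 6.0551 km/s.
Second burn Δv₂ = |v₂ − v_a| = 4.279 km/s.
Δv = Δv₁ + Δv₂ = 6.518 + 4.279 = 10.80 km/s.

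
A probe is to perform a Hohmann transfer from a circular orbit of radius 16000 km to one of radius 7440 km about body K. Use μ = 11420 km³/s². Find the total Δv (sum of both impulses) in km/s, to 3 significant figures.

Transfer-ellipse semi-major axis a_t = (r₁ + r₂)/2 = (16000 + 7440)/2 = 11720 km.
At r₁ the circular-orbit speed is v₁ = √(μ/r₁) = 0.8448 km/s.
Transfer-orbit speed at r₁ (vis-viva): v_a = √[μ(2/r₁ − 1/a_t)] = 0.6731 km/s.
First burn Δv₁ = |v_a − v₁| = 0.1717 km/s.
At r₂, v₂ = √(μ/r₂) = 1.2389 km/s.
Transfer-orbit speed at r₂: v_p = √[μ(2/r₂ − 1/a_t)] = 1.4476 km/s.
Second burn Δv₂ = |v₂ − v_p| = 0.2087 km/s.
Total Δv = Δv₁ + Δv₂ = 0.3804 km/s.

Δv = 0.380 km/s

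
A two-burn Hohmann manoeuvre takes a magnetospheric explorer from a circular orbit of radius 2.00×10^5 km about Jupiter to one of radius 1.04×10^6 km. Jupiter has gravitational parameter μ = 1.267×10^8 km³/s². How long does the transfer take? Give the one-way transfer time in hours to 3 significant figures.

Transfer-ellipse semi-major axis a_t = (r₁ + r₂)/2 = (2.000×10^5 + 1.040×10^6)/2 = 6.200×10^5 km.
By Kepler's third law the transfer-orbit period is T = 2π√(a_t³/μ), so t = T/2 = 1.3625×10^5 s.
Converting: 1.3625×10^5 s ÷ 3600 s/hour = 37.8 hours.

t = 37.8 hours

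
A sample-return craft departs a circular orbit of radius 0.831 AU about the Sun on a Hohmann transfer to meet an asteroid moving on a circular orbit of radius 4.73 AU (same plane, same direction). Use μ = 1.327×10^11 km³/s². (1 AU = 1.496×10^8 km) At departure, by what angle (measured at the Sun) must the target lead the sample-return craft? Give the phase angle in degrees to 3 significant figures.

In km: r₁ = 0.831 × 1.496×10^8 = 1.243176×10^8 km; r₂ = 4.73 × 1.496×10^8 = 7.07608×10^8 km.
Transfer-ellipse semi-major axis a_t = (r₁ + r₂)/2 = (1.243176×10^8 + 7.07608×10^8)/2 = 4.159628×10^8 km.
The half-period of the transfer ellipse is t = π√(a_t³/μ) = 7.316×10^7 s.
Target angular speed ω₂ = √(μ/r₂³) = 1.935×10^-8 rad/s.
Angle swept by the target during transfer: ω₂·t = 1.416 rad = 81.13°.
Arrival is 180° from departure on the ellipse, so φ = 180° − 81.13° = 98.9°.

φ = 98.9°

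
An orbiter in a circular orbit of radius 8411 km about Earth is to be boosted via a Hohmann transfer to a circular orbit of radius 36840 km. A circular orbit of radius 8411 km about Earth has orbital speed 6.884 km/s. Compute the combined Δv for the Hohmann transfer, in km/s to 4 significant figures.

Δv = 3.184 km/s

From the circular-orbit relation v² = μ/r at r = 8411 km: μ = v²r = (6.884)² × 8411 = 3.98593×10^5 km³/s².
Semi-major axis of the transfer orbit: a_t = (8411 + 36840)/2 = 22625.5 km.
At r₁ the circular-orbit speed is v₁ = √(μ/r₁) = 6.884 km/s.
Transfer-orbit speed at r₁ (v² = μ(2/r − 1/a)): v_p = √[μ(2/r₁ − 1/a_t)] = 8.784 km/s.
First burn Δv₁ = |v_p − v₁| = 1.900 km/s.
Circular speed at r₂: v₂ = √(μ/r₂) = 3.2893 km/s.
Transfer-orbit speed at r₂: v_a = √[μ(2/r₂ − 1/a_t)] = 2.0055 km/s.
Second burn Δv₂ = |v₂ − v_a| = 1.284 km/s.
Total Δv = Δv₁ + Δv₂ = 3.184 km/s.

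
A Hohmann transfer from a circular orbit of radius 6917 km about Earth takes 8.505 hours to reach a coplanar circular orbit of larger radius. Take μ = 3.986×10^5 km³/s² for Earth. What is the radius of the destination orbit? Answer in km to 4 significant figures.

Transfer time t = 8.505 hours = 30618 s, and t = π√(a_t³/μ).
So a_t = (μ t²/π²)^(1/3) = (3.986×10^5 × (30618)² / π²)^(1/3) = 33579 km.
Since a_t = (r₁ + r₂)/2, r₂ = 2a_t − r₁ = 2×33579 − 6917 = 60241 km.

r₂ = 60240 km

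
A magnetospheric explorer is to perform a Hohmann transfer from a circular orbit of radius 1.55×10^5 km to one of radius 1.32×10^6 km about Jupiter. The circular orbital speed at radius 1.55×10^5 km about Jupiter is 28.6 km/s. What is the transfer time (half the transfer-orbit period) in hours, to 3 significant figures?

t = 49.1 hours

From the circular-orbit relation v² = μ/r at r = 1.55×10^5 km: μ = v²r = (28.6)² × 1.55×10^5 = 1.26784×10^8 km³/s².
Transfer-ellipse semi-major axis a_t = (r₁ + r₂)/2 = (1.550×10^5 + 1.320×10^6)/2 = 7.375×10^5 km.
By Kepler's third law the transfer-orbit period is T = 2π√(a_t³/μ), so t = T/2 = 1.767×10^5 s.
Converting: 1.767×10^5 s ÷ 3600 s/hour = 49.1 hours.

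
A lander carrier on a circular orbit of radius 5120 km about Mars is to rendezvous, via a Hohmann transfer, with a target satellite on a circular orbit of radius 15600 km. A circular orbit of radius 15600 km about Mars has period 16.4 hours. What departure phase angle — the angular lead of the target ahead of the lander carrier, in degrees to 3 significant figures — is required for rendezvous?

From Kepler's third law T² = 4π²r³/μ at r = 15600 km, T = 16.4 hours = 16.4 × 3600 s = 59040 s: μ = 4π²r³/T² = 42997.3 km³/s².
The Hohmann ellipse has a_t = (r₁ + r₂)/2 = 10360 km.
Transfer time t = π√(a_t³/μ) = 15976 s.
Target angular speed ω₂ = √(μ/r₂³) = 1.0642×10^-4 rad/s.
Angle swept by the target during transfer: ω₂·t = 1.7002 rad = 97.41°.
The lander carrier traverses 180° on the transfer ellipse, so the target must lead by 180° − 97.41° = 82.6°.

φ = 82.6°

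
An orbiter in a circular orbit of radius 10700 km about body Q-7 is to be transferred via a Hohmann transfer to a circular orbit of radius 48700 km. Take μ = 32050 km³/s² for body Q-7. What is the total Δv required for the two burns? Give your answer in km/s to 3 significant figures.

Δv = 0.810 km/s

The Hohmann ellipse has a_t = (r₁ + r₂)/2 = 29700 km.
Circular speed at r₁: v₁ = √(μ/r₁) = √(32050/10700) = 1.7307 km/s.
Transfer-orbit speed at r₁ (vis-viva equation): v_p = √[μ(2/r₁ − 1/a_t)] = 2.2162 km/s.
First burn Δv₁ = |v_p − v₁| = 0.4855 km/s.
At r₂, v₂ = √(μ/r₂) = 0.8112 km/s.
Transfer-orbit speed at r₂: v_a = √[μ(2/r₂ − 1/a_t)] = 0.4869 km/s.
Second burn Δv₂ = |v₂ − v_a| = 0.3243 km/s.
Δv = Δv₁ + Δv₂ = 0.4855 + 0.3243 = 0.8098 km/s.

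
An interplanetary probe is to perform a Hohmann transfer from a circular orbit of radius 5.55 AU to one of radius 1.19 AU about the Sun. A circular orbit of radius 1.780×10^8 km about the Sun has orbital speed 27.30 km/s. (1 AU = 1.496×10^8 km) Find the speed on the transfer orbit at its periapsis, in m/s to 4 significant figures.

v = 35030 m/s

From the circular-orbit relation v² = μ/r at r = 1.780×10^8 km: μ = v²r = (27.30)² × 1.780×10^8 = 1.32662×10^11 km³/s².
In km: r₁ = 5.55 × 1.496×10^8 = 8.3028×10^8 km; r₂ = 1.19 × 1.496×10^8 = 1.78024×10^8 km.
The Hohmann ellipse has a_t = (r₁ + r₂)/2 = 5.04152×10^8 km.
The periapsis of the transfer ellipse is at r = 1.78024×10^8 km.
From the vis-viva equation, v = √[μ(2/r − 1/a_t)] = 35.03 km/s.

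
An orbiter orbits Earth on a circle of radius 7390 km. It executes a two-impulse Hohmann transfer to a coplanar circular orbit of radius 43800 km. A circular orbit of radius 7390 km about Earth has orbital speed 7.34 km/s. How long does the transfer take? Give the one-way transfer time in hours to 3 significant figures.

t = 5.66 hours

From the circular-orbit relation v² = μ/r at r = 7390 km: μ = v²r = (7.34)² × 7390 = 3.98141×10^5 km³/s².
Transfer-ellipse semi-major axis a_t = (r₁ + r₂)/2 = (7390 + 43800)/2 = 25595 km.
By Kepler's third law the transfer-orbit period is T = 2π√(a_t³/μ), so t = T/2 = 20390 s.
Converting: 20390 s ÷ 3600 s/hour = 5.66 hours.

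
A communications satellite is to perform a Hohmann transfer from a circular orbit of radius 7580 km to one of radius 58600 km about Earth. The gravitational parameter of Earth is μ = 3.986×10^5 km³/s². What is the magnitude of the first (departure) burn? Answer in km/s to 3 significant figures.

The Hohmann ellipse has a_t = (r₁ + r₂)/2 = 33090 km.
Circular speed at r = 7580 km: v_c = √(μ/r) = 7.2516 km/s.
Transfer-orbit speed at the same r (vis-viva, a = a_t): v_t = √[μ(2/r − 1/a_t)] = 9.6502 km/s.
Δv₁ = |v_t − v_c| = |9.6502 − 7.2516| = 2.399 km/s.

Δv₁ = 2.40 km/s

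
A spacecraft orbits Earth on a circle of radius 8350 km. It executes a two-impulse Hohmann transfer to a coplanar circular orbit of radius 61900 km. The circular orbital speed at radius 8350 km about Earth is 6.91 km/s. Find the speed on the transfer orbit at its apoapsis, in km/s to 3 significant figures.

From the circular-orbit relation v² = μ/r at r = 8350 km: μ = v²r = (6.91)² × 8350 = 3.98697×10^5 km³/s².
Transfer-ellipse semi-major axis a_t = (r₁ + r₂)/2 = (8350 + 61900)/2 = 35125 km.
The apoapsis of the transfer ellipse is at r = 61900 km.
Applying v² = μ(2/r − 1/a_t): v = 1.237 km/s.

v = 1.24 km/s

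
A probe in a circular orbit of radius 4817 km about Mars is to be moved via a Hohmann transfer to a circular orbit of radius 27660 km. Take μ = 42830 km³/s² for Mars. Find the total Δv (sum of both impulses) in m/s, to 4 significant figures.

Transfer-ellipse semi-major axis a_t = (r₁ + r₂)/2 = (4817 + 27660)/2 = 16238.5 km.
Circular speed at r₁: v₁ = √(μ/r₁) = √(42830/4817) = 2.981849 km/s.
On the transfer ellipse at r₁, vis-viva equation gives v_p = √[μ(2/r₁ − 1/a_t)] = 3.891695 km/s.
First burn Δv₁ = |v_p − v₁| = 0.9098 km/s.
Circular speed at r₂: v₂ = √(μ/r₂) = 1.24437 km/s.
Transfer-orbit speed at r₂: v_a = √[μ(2/r₂ − 1/a_t)] = 0.677740 km/s.
Second burn Δv₂ = |v₂ − v_a| = 0.5666 km/s.
Total Δv = Δv₁ + Δv₂ = 1.476 km/s.

Δv = 1476 m/s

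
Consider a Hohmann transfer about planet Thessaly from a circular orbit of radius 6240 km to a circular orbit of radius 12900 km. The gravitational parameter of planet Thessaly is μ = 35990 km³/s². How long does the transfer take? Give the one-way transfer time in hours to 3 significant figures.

Semi-major axis of the transfer orbit: a_t = (6240 + 12900)/2 = 9570 km.
By Kepler's third law the transfer-orbit period is T = 2π√(a_t³/μ), so t = T/2 = 15500 s.
Converting: 15500 s ÷ 3600 s/hour = 4.31 hours.

t = 4.31 hours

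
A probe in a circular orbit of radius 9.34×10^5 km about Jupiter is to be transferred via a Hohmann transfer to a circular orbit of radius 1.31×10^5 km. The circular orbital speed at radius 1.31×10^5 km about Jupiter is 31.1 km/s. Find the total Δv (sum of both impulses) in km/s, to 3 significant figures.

Δv = 16.0 km/s

From the circular-orbit relation v² = μ/r at r = 1.31×10^5 km: μ = v²r = (31.1)² × 1.31×10^5 = 1.26705×10^8 km³/s².
Transfer-ellipse semi-major axis a_t = (r₁ + r₂)/2 = (9.340×10^5 + 1.310×10^5)/2 = 5.325×10^5 km.
At r₁ the circular-orbit speed is v₁ = √(μ/r₁) = 11.647 km/s.
Transfer-orbit speed at r₁ (vis-viva equation): v_a = √[μ(2/r₁ − 1/a_t)] = 5.7769 km/s.
First burn Δv₁ = |v_a − v₁| = 5.870 km/s.
At r₂, v₂ = √(μ/r₂) = 31.10 km/s.
Transfer-orbit speed at r₂: v_p = √[μ(2/r₂ − 1/a_t)] = 41.19 km/s.
Second burn Δv₂ = |v₂ − v_p| = 10.09 km/s.
Δv = Δv₁ + Δv₂ = 5.870 + 10.09 = 15.96 km/s.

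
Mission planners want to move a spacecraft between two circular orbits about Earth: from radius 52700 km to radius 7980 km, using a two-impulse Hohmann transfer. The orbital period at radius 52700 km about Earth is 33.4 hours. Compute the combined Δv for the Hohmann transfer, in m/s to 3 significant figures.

From Kepler's third law T² = 4π²r³/μ at r = 52700 km, T = 33.4 hours = 33.4 × 3600 s = 1.2024×10^5 s: μ = 4π²r³/T² = 3.99663×10^5 km³/s².
Transfer-ellipse semi-major axis a_t = (r₁ + r₂)/2 = (52700 + 7980)/2 = 30340 km.
At r₁ the circular-orbit speed is v₁ = √(μ/r₁) = 2.754 km/s.
Transfer-orbit speed at r₁ (vis-viva equation): v_a = √[μ(2/r₁ − 1/a_t)] = 1.412 km/s.
First burn Δv₁ = |v_a − v₁| = 1.342 km/s.
Circular speed at r₂: v₂ = √(μ/r₂) = 7.077 km/s.
Transfer-orbit speed at r₂: v_p = √[μ(2/r₂ − 1/a_t)] = 9.327 km/s.
Second burn Δv₂ = |v₂ − v_p| = 2.250 km/s.
Δv = Δv₁ + Δv₂ = 1.342 + 2.250 = 3.592 km/s.

Δv = 3590 m/s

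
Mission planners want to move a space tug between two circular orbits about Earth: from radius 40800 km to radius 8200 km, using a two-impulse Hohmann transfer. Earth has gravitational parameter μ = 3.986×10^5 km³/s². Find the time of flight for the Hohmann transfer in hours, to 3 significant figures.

t = 5.30 hours

The Hohmann ellipse has a_t = (r₁ + r₂)/2 = 24500 km.
Transfer time t = π√(a_t³/μ) = π√((24500)³ / 3.986×10^5) = 19080 s.
Converting: 19080 s ÷ 3600 s/hour = 5.30 hours.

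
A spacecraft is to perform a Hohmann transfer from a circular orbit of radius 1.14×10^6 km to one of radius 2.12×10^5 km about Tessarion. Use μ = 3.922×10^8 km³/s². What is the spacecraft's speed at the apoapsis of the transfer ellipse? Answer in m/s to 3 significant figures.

v = 10400 m/s

Transfer-ellipse semi-major axis a_t = (r₁ + r₂)/2 = (1.140×10^6 + 2.120×10^5)/2 = 6.760×10^5 km.
The apoapsis of the transfer ellipse is at r = 1.140×10^6 km.
From the vis-viva equation, v = √[μ(2/r − 1/a_t)] = 10.39 km/s.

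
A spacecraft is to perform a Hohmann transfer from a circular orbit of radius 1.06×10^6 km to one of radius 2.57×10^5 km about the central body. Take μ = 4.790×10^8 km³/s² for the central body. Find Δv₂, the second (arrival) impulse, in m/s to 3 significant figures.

The Hohmann ellipse has a_t = (r₁ + r₂)/2 = 6.585×10^5 km.
On the circular orbit at r = 2.570×10^5 km, v_c = √(μ/r) = 43.17 km/s.
Vis-viva on the transfer ellipse at r = 2.570×10^5 km gives v_t = √[μ(2/r − 1/a_t)] = 54.77 km/s.
Δv₂ = |v_t − v_c| = |54.77 − 43.17| = 11.60 km/s.

Δv₂ = 11600 m/s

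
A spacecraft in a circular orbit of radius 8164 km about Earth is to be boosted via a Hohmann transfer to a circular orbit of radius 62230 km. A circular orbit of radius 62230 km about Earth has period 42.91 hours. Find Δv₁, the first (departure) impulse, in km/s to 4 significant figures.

Δv₁ = 2.304 km/s

From Kepler's third law T² = 4π²r³/μ at r = 62230 km, T = 42.91 hours = 42.91 × 3600 s = 1.54476×10^5 s: μ = 4π²r³/T² = 3.98692×10^5 km³/s².
Semi-major axis of the transfer orbit: a_t = (8164 + 62230)/2 = 35197 km.
Circular speed at r = 8164 km: v_c = √(μ/r) = 6.988 km/s.
Transfer-orbit speed at the same r (vis-viva, a = a_t): v_t = √[μ(2/r − 1/a_t)] = 9.292 km/s.
Δv₁ = |v_t − v_c| = |9.292 − 6.988| = 2.304 km/s.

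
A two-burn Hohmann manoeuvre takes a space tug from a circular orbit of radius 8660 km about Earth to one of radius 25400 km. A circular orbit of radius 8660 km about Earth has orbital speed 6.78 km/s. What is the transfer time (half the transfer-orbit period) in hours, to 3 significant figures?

From the circular-orbit relation v² = μ/r at r = 8660 km: μ = v²r = (6.78)² × 8660 = 3.98086×10^5 km³/s².
The Hohmann ellipse has a_t = (r₁ + r₂)/2 = 17030 km.
Half the transfer-orbit period gives t = π√(a_t³/μ) = 11066 s.
Converting: 11066 s ÷ 3600 s/hour = 3.07 hours.

t = 3.07 hours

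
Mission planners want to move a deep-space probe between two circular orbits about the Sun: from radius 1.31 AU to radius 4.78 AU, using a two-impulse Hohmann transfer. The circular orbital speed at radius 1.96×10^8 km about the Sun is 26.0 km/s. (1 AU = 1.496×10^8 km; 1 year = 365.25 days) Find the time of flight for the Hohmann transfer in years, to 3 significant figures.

t = 2.66 years

From the circular-orbit relation v² = μ/r at r = 1.96×10^8 km: μ = v²r = (26.0)² × 1.96×10^8 = 1.32496×10^11 km³/s².
In km: r₁ = 1.31 × 1.496×10^8 = 1.95976×10^8 km; r₂ = 4.78 × 1.496×10^8 = 7.15088×10^8 km.
The Hohmann ellipse has a_t = (r₁ + r₂)/2 = 4.55532×10^8 km.
Half the transfer-orbit period gives t = π√(a_t³/μ) = 8.391×10^7 s.
Converting: 8.391×10^7 s ÷ 3.15576×10^7 s/year (365.25 × 86400) = 2.66 years.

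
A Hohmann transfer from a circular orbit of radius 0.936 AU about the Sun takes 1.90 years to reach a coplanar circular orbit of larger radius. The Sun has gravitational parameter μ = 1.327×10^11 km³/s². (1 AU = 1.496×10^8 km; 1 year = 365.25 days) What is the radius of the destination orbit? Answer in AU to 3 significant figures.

r₂ = 3.93 AU

In km: r₁ = 0.936 × 1.496×10^8 = 1.400256×10^8 km.
Transfer time t = 1.90 years × 365.25 × 86400 s = 5.995944×10^7 s, and t = π√(a_t³/μ).
So a_t = (μ t²/π²)^(1/3) = (1.327×10^11 × (5.995944×10^7)² / π²)^(1/3) = 3.6427×10^8 km.
Since a_t = (r₁ + r₂)/2, r₂ = 2a_t − r₁ = 2×3.6427×10^8 − 1.400256×10^8 = 5.885144×10^8 km.
In AU: r₂ = 5.885144×10^8 / 1.496×10^8 = 3.93 AU.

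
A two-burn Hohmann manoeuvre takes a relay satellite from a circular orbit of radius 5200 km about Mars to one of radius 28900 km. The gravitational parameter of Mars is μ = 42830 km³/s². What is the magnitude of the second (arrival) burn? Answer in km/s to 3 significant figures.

Δv₂ = 0.545 km/s

Semi-major axis of the transfer orbit: a_t = (5200 + 28900)/2 = 17050 km.
On the circular orbit at r = 28900 km, v_c = √(μ/r) = 1.2174 km/s.
Vis-viva on the transfer ellipse at r = 28900 km gives v_t = √[μ(2/r − 1/a_t)] = 0.67230 km/s.
Δv₂ = |v_t − v_c| = |0.67230 − 1.2174| = 0.5451 km/s.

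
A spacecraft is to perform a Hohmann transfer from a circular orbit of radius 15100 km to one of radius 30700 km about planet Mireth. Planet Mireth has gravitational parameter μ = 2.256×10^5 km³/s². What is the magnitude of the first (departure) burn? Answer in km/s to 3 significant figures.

Δv₁ = 0.610 km/s

Transfer-ellipse semi-major axis a_t = (r₁ + r₂)/2 = (15100 + 30700)/2 = 22900 km.
On the circular orbit at r = 15100 km, v_c = √(μ/r) = 3.8653 km/s.
Vis-viva on the transfer ellipse at r = 15100 km gives v_t = √[μ(2/r − 1/a_t)] = 4.4754 km/s.
Δv₁ = |v_t − v_c| = |4.4754 − 3.8653| = 0.6101 km/s.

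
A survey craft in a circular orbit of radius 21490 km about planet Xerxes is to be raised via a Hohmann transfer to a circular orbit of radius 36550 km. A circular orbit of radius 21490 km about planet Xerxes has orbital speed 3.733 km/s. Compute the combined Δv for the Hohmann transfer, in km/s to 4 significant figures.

Δv = 0.8556 km/s

From the circular-orbit relation v² = μ/r at r = 21490 km: μ = v²r = (3.733)² × 21490 = 2.99469×10^5 km³/s².
The Hohmann ellipse has a_t = (r₁ + r₂)/2 = 29020 km.
At r₁ the circular-orbit speed is v₁ = √(μ/r₁) = 3.7330 km/s.
Transfer-orbit speed at r₁ (vis-viva): v_p = √[μ(2/r₁ − 1/a_t)] = 4.1894 km/s.
First burn Δv₁ = |v_p − v₁| = 0.4564 km/s.
At r₂, v₂ = √(μ/r₂) = 2.8624 km/s.
Transfer-orbit speed at r₂: v_a = √[μ(2/r₂ − 1/a_t)] = 2.4632 km/s.
Second burn Δv₂ = |v₂ − v_a| = 0.3992 km/s.
Total Δv = Δv₁ + Δv₂ = 0.8556 km/s.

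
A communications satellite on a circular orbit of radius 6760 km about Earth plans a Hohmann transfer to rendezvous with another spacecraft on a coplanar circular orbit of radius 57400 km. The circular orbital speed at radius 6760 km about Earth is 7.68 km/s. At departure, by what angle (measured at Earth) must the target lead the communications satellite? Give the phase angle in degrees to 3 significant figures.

φ = 105°

From the circular-orbit relation v² = μ/r at r = 6760 km: μ = v²r = (7.68)² × 6760 = 3.98721×10^5 km³/s².
Semi-major axis of the transfer orbit: a_t = (6760 + 57400)/2 = 32080 km.
The half-period of the transfer ellipse is t = π√(a_t³/μ) = 28587 s.
The target's mean motion on its circular orbit is ω₂ = √(μ/r₂³) = 4.5916×10^-5 rad/s.
Angle swept by the target during transfer: ω₂·t = 1.3126 rad = 75.21°.
The communications satellite traverses 180° on the transfer ellipse, so the target must lead by 180° − 75.21° = 105°.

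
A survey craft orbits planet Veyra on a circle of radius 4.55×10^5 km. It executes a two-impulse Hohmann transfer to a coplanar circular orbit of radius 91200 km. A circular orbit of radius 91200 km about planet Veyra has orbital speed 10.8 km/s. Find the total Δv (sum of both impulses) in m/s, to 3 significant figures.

Δv = 5180 m/s

From the circular-orbit relation v² = μ/r at r = 91200 km: μ = v²r = (10.8)² × 91200 = 1.06376×10^7 km³/s².
The Hohmann ellipse has a_t = (r₁ + r₂)/2 = 2.731×10^5 km.
At r₁ the circular-orbit speed is v₁ = √(μ/r₁) = 4.835 km/s.
Transfer-orbit speed at r₁ (v² = μ(2/r − 1/a)): v_a = √[μ(2/r₁ − 1/a_t)] = 2.794 km/s.
First burn Δv₁ = |v_a − v₁| = 2.041 km/s.
At r₂, v₂ = √(μ/r₂) = 10.80 km/s.
Transfer-orbit speed at r₂: v_p = √[μ(2/r₂ − 1/a_t)] = 13.94 km/s.
Second burn Δv₂ = |v₂ − v_p| = 3.140 km/s.
Δv = Δv₁ + Δv₂ = 2.041 + 3.140 = 5.181 km/s.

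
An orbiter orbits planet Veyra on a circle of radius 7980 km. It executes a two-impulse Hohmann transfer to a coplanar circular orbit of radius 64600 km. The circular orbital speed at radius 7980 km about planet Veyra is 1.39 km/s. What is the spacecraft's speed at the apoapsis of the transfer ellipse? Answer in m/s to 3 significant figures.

From the circular-orbit relation v² = μ/r at r = 7980 km: μ = v²r = (1.39)² × 7980 = 15418.2 km³/s².
The Hohmann ellipse has a_t = (r₁ + r₂)/2 = 36290 km.
At apoapsis, r = 64600 km.
Vis-viva: v = √[μ(2/r − 1/a_t)] = √[15418.2 × (2/64600 − 1/36290)] = 0.2291 km/s.

v = 229 m/s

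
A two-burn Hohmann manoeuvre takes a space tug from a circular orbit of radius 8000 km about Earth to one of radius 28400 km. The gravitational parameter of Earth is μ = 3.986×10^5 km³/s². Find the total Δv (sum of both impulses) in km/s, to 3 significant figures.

Δv = 3.02 km/s

The Hohmann ellipse has a_t = (r₁ + r₂)/2 = 18200 km.
Circular speed at r₁: v₁ = √(μ/r₁) = √(3.986×10^5/8000) = 7.058683 km/s.
On the transfer ellipse at r₁, vis-viva gives v_p = √[μ(2/r₁ − 1/a_t)] = 8.817534 km/s.
First burn Δv₁ = |v_p − v₁| = 1.7589 km/s.
At r₂, v₂ = √(μ/r₂) = 3.746360 km/s.
Transfer-orbit speed at r₂: v_a = √[μ(2/r₂ − 1/a_t)] = 2.483812 km/s.
Second burn Δv₂ = |v₂ − v_a| = 1.2625 km/s.
Total Δv = Δv₁ + Δv₂ = 3.021 km/s.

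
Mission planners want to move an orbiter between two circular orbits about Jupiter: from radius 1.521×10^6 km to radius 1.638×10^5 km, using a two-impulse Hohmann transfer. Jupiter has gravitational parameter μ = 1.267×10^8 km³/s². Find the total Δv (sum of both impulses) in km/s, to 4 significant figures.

Δv = 14.66 km/s

Semi-major axis of the transfer orbit: a_t = (1.521×10^6 + 1.638×10^5)/2 = 8.424×10^5 km.
Circular speed at r₁: v₁ = √(μ/r₁) = √(1.267×10^8/1.521×10^6) = 9.127 km/s.
Transfer-orbit speed at r₁ (vis-viva): v_a = √[μ(2/r₁ − 1/a_t)] = 4.025 km/s.
First burn Δv₁ = |v_a − v₁| = 5.102 km/s.
Circular speed at r₂: v₂ = √(μ/r₂) = 27.812 km/s.
Transfer-orbit speed at r₂: v_p = √[μ(2/r₂ − 1/a_t)] = 37.371 km/s.
Second burn Δv₂ = |v₂ − v_p| = 9.559 km/s.
Δv = Δv₁ + Δv₂ = 5.102 + 9.559 = 14.66 km/s.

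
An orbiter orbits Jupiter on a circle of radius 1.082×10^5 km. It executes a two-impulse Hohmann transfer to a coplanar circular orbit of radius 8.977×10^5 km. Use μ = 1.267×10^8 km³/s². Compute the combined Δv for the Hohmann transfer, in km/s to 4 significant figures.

Transfer-ellipse semi-major axis a_t = (r₁ + r₂)/2 = (1.082×10^5 + 8.977×10^5)/2 = 5.0295×10^5 km.
At r₁ the circular-orbit speed is v₁ = √(μ/r₁) = 34.22 km/s.
Transfer-orbit speed at r₁ (vis-viva): v_p = √[μ(2/r₁ − 1/a_t)] = 45.72 km/s.
First burn Δv₁ = |v_p − v₁| = 11.50 km/s.
Circular speed at r₂: v₂ = √(μ/r₂) = 11.88 km/s.
Transfer-orbit speed at r₂: v_a = √[μ(2/r₂ − 1/a_t)] = 5.510 km/s.
Second burn Δv₂ = |v₂ − v_a| = 6.370 km/s.
Total Δv = Δv₁ + Δv₂ = 17.87 km/s.

Δv = 17.87 km/s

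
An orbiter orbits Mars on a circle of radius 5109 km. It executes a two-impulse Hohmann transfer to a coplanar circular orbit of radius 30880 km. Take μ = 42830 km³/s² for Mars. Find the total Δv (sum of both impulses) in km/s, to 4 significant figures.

The Hohmann ellipse has a_t = (r₁ + r₂)/2 = 17994.5 km.
Circular speed at r₁: v₁ = √(μ/r₁) = √(42830/5109) = 2.8954 km/s.
Transfer-orbit speed at r₁ (vis-viva equation): v_p = √[μ(2/r₁ − 1/a_t)] = 3.7929 km/s.
First burn Δv₁ = |v_p − v₁| = 0.8975 km/s.
At r₂, v₂ = √(μ/r₂) = 1.1777 km/s.
Transfer-orbit speed at r₂: v_a = √[μ(2/r₂ − 1/a_t)] = 0.62753 km/s.
Second burn Δv₂ = |v₂ − v_a| = 0.5502 km/s.
Total Δv = Δv₁ + Δv₂ = 1.448 km/s.

Δv = 1.448 km/s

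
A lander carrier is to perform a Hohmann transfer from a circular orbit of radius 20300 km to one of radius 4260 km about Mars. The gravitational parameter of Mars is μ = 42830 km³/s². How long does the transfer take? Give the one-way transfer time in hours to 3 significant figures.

The Hohmann ellipse has a_t = (r₁ + r₂)/2 = 12280 km.
Transfer time t = π√(a_t³/μ) = π√((12280)³ / 42830) = 20660 s.
Converting: 20660 s ÷ 3600 s/hour = 5.74 hours.

t = 5.74 hours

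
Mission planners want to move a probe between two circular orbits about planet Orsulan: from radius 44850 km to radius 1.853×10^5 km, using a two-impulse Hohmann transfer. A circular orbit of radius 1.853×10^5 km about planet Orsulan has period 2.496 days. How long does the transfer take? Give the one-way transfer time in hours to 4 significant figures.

From Kepler's third law T² = 4π²r³/μ at r = 1.853×10^5 km, T = 2.496 days = 2.496 × 86400 s = 2.156544×10^5 s: μ = 4π²r³/T² = 5.40094×10^6 km³/s².
Semi-major axis of the transfer orbit: a_t = (44850 + 1.853×10^5)/2 = 1.15075×10^5 km.
Half the transfer-orbit period gives t = π√(a_t³/μ) = 52770 s.
Converting: 52770 s ÷ 3600 s/hour = 14.66 hours.

t = 14.66 hours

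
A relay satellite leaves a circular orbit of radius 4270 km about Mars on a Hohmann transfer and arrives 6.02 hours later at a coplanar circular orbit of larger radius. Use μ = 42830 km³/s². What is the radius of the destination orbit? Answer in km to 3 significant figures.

r₂ = 21100 km

Transfer time t = 6.02 hours = 21672 s, and t = π√(a_t³/μ).
So a_t = (μ t²/π²)^(1/3) = (42830 × (21672)² / π²)^(1/3) = 12679 km.
Since a_t = (r₁ + r₂)/2, r₂ = 2a_t − r₁ = 2×12679 − 4270 = 21088 km.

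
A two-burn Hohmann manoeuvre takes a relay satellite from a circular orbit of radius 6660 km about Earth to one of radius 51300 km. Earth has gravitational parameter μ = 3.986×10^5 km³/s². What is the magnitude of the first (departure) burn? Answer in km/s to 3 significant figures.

Semi-major axis of the transfer orbit: a_t = (6660 + 51300)/2 = 28980 km.
On the circular orbit at r = 6660 km, v_c = √(μ/r) = 7.7363 km/s.
Transfer-orbit speed at the same r (vis-viva, a = a_t): v_t = √[μ(2/r − 1/a_t)] = 10.293 km/s.
Δv₁ = |v_t − v_c| = |10.293 − 7.7363| = 2.557 km/s.

Δv₁ = 2.56 km/s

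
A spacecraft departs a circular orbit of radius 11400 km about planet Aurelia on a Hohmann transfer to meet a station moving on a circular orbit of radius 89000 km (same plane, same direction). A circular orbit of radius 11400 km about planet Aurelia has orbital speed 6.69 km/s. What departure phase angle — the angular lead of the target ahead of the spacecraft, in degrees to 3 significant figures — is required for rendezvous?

φ = 104°

From the circular-orbit relation v² = μ/r at r = 11400 km: μ = v²r = (6.69)² × 11400 = 5.10220×10^5 km³/s².
The Hohmann ellipse has a_t = (r₁ + r₂)/2 = 50200 km.
The half-period of the transfer ellipse is t = π√(a_t³/μ) = 49468 s.
Target angular speed ω₂ = √(μ/r₂³) = 2.6903×10^-5 rad/s.
Angle swept by the target during transfer: ω₂·t = 1.3308 rad = 76.25°.
Arrival is 180° from departure on the ellipse, so φ = 180° − 76.25° = 104°.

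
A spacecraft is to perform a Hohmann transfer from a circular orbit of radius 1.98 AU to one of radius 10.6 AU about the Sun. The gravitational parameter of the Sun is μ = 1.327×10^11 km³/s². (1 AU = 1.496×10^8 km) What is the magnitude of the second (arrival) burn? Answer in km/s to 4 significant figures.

Δv₂ = 4.015 km/s

In km: r₁ = 1.98 × 1.496×10^8 = 2.96208×10^8 km; r₂ = 10.6 × 1.496×10^8 = 1.58576×10^9 km.
The Hohmann ellipse has a_t = (r₁ + r₂)/2 = 9.40984×10^8 km.
Circular speed at r = 1.58576×10^9 km: v_c = √(μ/r) = 9.1478 km/s.
Transfer-orbit speed at the same r (vis-viva, a = a_t): v_t = √[μ(2/r − 1/a_t)] = 5.1324 km/s.
Δv₂ = |v_t − v_c| = |5.1324 − 9.1478| = 4.015 km/s.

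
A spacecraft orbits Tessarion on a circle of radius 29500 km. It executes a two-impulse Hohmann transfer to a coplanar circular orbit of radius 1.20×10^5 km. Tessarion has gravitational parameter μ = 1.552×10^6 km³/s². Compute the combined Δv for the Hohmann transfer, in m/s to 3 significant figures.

Semi-major axis of the transfer orbit: a_t = (29500 + 1.200×10^5)/2 = 74750 km.
At r₁ the circular-orbit speed is v₁ = √(μ/r₁) = 7.253 km/s.
On the transfer ellipse at r₁, v² = μ(2/r − 1/a) gives v_p = √[μ(2/r₁ − 1/a_t)] = 9.190 km/s.
First burn Δv₁ = |v_p − v₁| = 1.937 km/s.
Circular speed at r₂: v₂ = √(μ/r₂) = 3.596 km/s.
Transfer-orbit speed at r₂: v_a = √[μ(2/r₂ − 1/a_t)] = 2.259 km/s.
Second burn Δv₂ = |v₂ − v_a| = 1.337 km/s.
Total Δv = Δv₁ + Δv₂ = 3.274 km/s.

Δv = 3270 m/s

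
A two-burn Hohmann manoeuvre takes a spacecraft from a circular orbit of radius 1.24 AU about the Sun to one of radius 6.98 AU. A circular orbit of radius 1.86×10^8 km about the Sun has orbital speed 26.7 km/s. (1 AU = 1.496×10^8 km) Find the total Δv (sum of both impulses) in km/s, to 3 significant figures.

Δv = 13.2 km/s

From the circular-orbit relation v² = μ/r at r = 1.86×10^8 km: μ = v²r = (26.7)² × 1.86×10^8 = 1.32598×10^11 km³/s².
In km: r₁ = 1.24 × 1.496×10^8 = 1.85504×10^8 km; r₂ = 6.98 × 1.496×10^8 = 1.044208×10^9 km.
The Hohmann ellipse has a_t = (r₁ + r₂)/2 = 6.14856×10^8 km.
At r₁ the circular-orbit speed is v₁ = √(μ/r₁) = 26.735671 km/s.
On the transfer ellipse at r₁, vis-viva equation gives v_p = √[μ(2/r₁ − 1/a_t)] = 34.841584 km/s.
First burn Δv₁ = |v_p − v₁| = 8.105913 km/s.
Circular speed at r₂: v₂ = √(μ/r₂) = 11.26871 km/s.
Transfer-orbit speed at r₂: v_a = √[μ(2/r₂ − 1/a_t)] = 6.189622 km/s.
Second burn Δv₂ = |v₂ − v_a| = 5.079088 km/s.
Δv = Δv₁ + Δv₂ = 8.105913 + 5.079088 = 13.19 km/s.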